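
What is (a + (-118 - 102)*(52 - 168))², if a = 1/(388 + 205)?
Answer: 229018615156321/351649 ≈ 6.5127e+8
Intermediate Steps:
a = 1/593 ≈ 0.0016863
(a + (-118 - 102)*(52 - 168))² = (1/593 + (-118 - 102)*(52 - 168))² = (1/593 - 220*(-116))² = (1/593 + 25520)² = (15133361/593)² = 229018615156321/351649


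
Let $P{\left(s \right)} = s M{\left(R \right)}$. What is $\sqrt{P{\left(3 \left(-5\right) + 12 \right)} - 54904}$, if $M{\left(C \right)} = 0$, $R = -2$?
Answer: $2 i \sqrt{13726} \approx 234.32 i$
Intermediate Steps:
$P{\left(s \right)} = 0$ ($P{\left(s \right)} = s 0 = 0$)
$\sqrt{P{\left(3 \left(-5\right) + 12 \right)} - 54904} = \sqrt{0 - 54904} = \sqrt{-54904} = 2 i \sqrt{13726}$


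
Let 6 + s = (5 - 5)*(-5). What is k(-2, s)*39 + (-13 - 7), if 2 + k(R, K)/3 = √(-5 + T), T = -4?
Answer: -254 + 351*I ≈ -254.0 + 351.0*I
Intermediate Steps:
s = -6 (s = -6 + (5 - 5)*(-5) = -6 + 0*(-5) = -6 + 0 = -6)
k(R, K) = -6 + 9*I (k(R, K) = -6 + 3*√(-5 - 4) = -6 + 3*√(-9) = -6 + 3*(3*I) = -6 + 9*I)
k(-2, s)*39 + (-13 - 7) = (-6 + 9*I)*39 + (-13 - 7) = (-234 + 351*I) - 20 = -254 + 351*I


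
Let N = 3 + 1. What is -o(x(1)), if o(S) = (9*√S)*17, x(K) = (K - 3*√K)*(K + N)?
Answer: -153*I*√10 ≈ -483.83*I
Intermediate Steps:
N = 4
x(K) = (4 + K)*(K - 3*√K) (x(K) = (K - 3*√K)*(K + 4) = (K - 3*√K)*(4 + K) = (4 + K)*(K - 3*√K))
o(S) = 153*√S
-o(x(1)) = -153*√(1² - 12*√1 - 3*1^(3/2) + 4*1) = -153*√(1 - 12*1 - 3*1 + 4) = -153*√(1 - 12 - 3 + 4) = -153*√(-10) = -153*I*√10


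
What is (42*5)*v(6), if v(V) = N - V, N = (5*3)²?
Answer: 45990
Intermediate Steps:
N = 225 (N = 15² = 225)
v(V) = 225 - V
(42*5)*v(6) = (42*5)*(225 - 1*6) = 210*(225 - 6) = 210*219 = 45990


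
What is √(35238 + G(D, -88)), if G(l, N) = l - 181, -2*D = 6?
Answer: √35054 ≈ 187.23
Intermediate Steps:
D = -3 (D = -½*6 = -3)
G(l, N) = -181 + l
√(35238 + G(D, -88)) = √(35238 + (-181 - 3)) = √(35238 - 184) = √35054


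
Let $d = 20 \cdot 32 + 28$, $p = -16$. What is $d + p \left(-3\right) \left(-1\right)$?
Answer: $620$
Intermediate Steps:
$d = 668$ ($d = 640 + 28 = 668$)
$d + p \left(-3\right) \left(-1\right) = 668 + \left(-16\right) \left(-3\right) \left(-1\right) = 668 + 48 \left(-1\right) = 668 - 48 = 620$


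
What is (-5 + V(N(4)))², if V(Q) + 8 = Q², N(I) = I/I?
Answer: 144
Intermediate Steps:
N(I) = 1
V(Q) = -8 + Q²
(-5 + V(N(4)))² = (-5 + (-8 + 1²))² = (-5 + (-8 + 1))² = (-5 - 7)² = (-12)² = 144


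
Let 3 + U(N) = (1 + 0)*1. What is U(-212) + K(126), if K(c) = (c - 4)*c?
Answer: 15370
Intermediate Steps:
U(N) = -2 (U(N) = -3 + (1 + 0)*1 = -3 + 1*1 = -3 + 1 = -2)
K(c) = c*(-4 + c) (K(c) = (-4 + c)*c = c*(-4 + c))
U(-212) + K(126) = -2 + 126*(-4 + 126) = -2 + 126*122 = -2 + 15372 = 15370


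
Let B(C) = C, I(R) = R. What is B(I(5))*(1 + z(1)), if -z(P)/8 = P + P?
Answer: -75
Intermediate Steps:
z(P) = -16*P (z(P) = -8*(P + P) = -16*P)
B(I(5))*(1 + z(1)) = 5*(1 - 16*1) = 5*(1 - 16) = 5*(-15) = -75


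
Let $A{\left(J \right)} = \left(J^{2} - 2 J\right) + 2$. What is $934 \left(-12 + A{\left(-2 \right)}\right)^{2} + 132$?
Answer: $3868$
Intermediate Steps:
$A{\left(J \right)} = 2 + J^{2} - 2 J$
$934 \left(-12 + A{\left(-2 \right)}\right)^{2} + 132 = 934 \left(-12 + \left(2 + \left(-2\right)^{2} - -4\right)\right)^{2} + 132 = 934 \left(-12 + \left(2 + 4 + 4\right)\right)^{2} + 132 = 934 \left(-12 + 10\right)^{2} + 132 = 934 \left(-2\right)^{2} + 132 = 934 \cdot 4 + 132 = 3736 + 132 = 3868$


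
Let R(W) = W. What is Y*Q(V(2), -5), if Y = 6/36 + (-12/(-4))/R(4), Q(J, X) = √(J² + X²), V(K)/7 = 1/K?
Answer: 11*√149/24 ≈ 5.5947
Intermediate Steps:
V(K) = 7/K
Y = 11/12 (Y = 6/36 - 12/(-4)/4 = 6*(1/36) - 12*(-¼)*(¼) = ⅙ + 3*(¼) = ⅙ + ¾ = 11/12 ≈ 0.91667)
Y*Q(V(2), -5) = 11*√((7/2)² + (-5)²)/12 = 11*√((7*(½))² + 25)/12 = 11*√((7/2)² + 25)/12 = 11*√(49/4 + 25)/12 = 11*√(149/4)/12 = 11*(√149/2)/12 = 11*√149/24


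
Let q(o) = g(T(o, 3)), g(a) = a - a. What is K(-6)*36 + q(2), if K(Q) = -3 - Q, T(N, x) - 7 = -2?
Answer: 108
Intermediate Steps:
T(N, x) = 5 (T(N, x) = 7 - 2 = 5)
g(a) = 0
q(o) = 0
K(-6)*36 + q(2) = (-3 - 1*(-6))*36 + 0 = (-3 + 6)*36 + 0 = 3*36 + 0 = 108 + 0 = 108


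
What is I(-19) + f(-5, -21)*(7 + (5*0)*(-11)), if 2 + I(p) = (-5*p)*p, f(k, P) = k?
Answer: -1842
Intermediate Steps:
I(p) = -2 - 5*p² (I(p) = -2 + (-5*p)*p = -2 - 5*p²)
I(-19) + f(-5, -21)*(7 + (5*0)*(-11)) = (-2 - 5*(-19)²) - 5*(7 + (5*0)*(-11)) = (-2 - 5*361) - 5*(7 + 0*(-11)) = (-2 - 1805) - 5*(7 + 0) = -1807 - 5*7 = -1807 - 35 = -1842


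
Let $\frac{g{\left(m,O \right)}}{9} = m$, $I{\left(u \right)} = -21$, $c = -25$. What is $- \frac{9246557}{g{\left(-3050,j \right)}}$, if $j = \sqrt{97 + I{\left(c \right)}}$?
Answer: $\frac{9246557}{27450} \approx 336.85$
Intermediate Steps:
$j = 2 \sqrt{19}$ ($j = \sqrt{97 - 21} = \sqrt{76} = 2 \sqrt{19} \approx 8.7178$)
$g{\left(m,O \right)} = 9 m$
$- \frac{9246557}{g{\left(-3050,j \right)}} = - \frac{9246557}{9 \left(-3050\right)} = - \frac{9246557}{-27450} = \left(-9246557\right) \left(- \frac{1}{27450}\right) = \frac{9246557}{27450}$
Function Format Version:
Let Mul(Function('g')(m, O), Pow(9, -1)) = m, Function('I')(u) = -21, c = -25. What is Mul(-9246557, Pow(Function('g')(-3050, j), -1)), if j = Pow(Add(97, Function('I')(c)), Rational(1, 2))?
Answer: Rational(9246557, 27450) ≈ 336.85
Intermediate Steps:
j = Mul(2, Pow(19, Rational(1, 2))) (j = Pow(Add(97, -21), Rational(1, 2)) = Pow(76, Rational(1, 2)) = Mul(2, Pow(19, Rational(1, 2))) ≈ 8.7178)
Function('g')(m, O) = Mul(9, m)
Mul(-9246557, Pow(Function('g')(-3050, j), -1)) = Mul(-9246557, Pow(Mul(9, -3050), -1)) = Mul(-9246557, Pow(-27450, -1)) = Mul(-9246557, Rational(-1, 27450)) = Rational(9246557, 27450)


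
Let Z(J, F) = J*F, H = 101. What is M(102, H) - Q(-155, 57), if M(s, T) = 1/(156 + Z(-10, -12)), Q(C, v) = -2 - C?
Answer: -42227/276 ≈ -153.00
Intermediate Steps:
Z(J, F) = F*J
M(s, T) = 1/276 (M(s, T) = 1/(156 - 12*(-10)) = 1/(156 + 120) = 1/276)
M(102, H) - Q(-155, 57) = 1/276 - (-2 - 1*(-155)) = 1/276 - (-2 + 155) = 1/276 - 1*153 = 1/276 - 153 = -42227/276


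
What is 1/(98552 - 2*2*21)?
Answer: 1/98468 ≈ 1.0156e-5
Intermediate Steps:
1/(98552 - 2*2*21) = 1/(98552 - 4*21) = 1/(98552 - 1*84) = 1/(98552 - 84) = 1/98468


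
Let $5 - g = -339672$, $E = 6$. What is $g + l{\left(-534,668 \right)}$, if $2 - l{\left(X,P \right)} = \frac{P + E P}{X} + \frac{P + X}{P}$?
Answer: $\frac{30292656865}{89178} \approx 3.3969 \cdot 10^{5}$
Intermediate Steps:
$g = 339677$ ($g = 5 - -339672 = 5 + 339672 = 339677$)
$l{\left(X,P \right)} = 2 - \frac{P + X}{P} - \frac{7 P}{X}$ ($l{\left(X,P \right)} = 2 - \left(\frac{P + 6 P}{X} + \frac{P + X}{P}\right) = 2 - \left(\frac{7 P}{X} + \frac{P + X}{P}\right) = 2 - \left(\frac{P + X}{P} + \frac{7 P}{X}\right) = 2 - \frac{P + X}{P} - \frac{7 P}{X}$)
$g + l{\left(-534,668 \right)} = 339677 - \left(-1 - \frac{2338}{267} - \frac{267}{334}\right) = 339677 + \left(1 + \frac{267}{334} + \frac{2338}{267}\right) = 339677 + \frac{941359}{89178} = \frac{30292656865}{89178}$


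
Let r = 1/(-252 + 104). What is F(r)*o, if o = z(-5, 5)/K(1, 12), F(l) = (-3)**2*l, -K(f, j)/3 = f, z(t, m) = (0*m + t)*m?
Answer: -75/148 ≈ -0.50676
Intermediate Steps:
z(t, m) = m*t (z(t, m) = (0 + t)*m = t*m = m*t)
K(f, j) = -3*f
r = -1/148 (r = 1/(-148) = -1/148 ≈ -0.0067568)
F(l) = 9*l
o = 25/3 (o = (5*(-5))/((-3*1)) = -25/(-3) = -25*(-1/3) = 25/3 ≈ 8.3333)
F(r)*o = (9*(-1/148))*(25/3) = -9/148*25/3 = -75/148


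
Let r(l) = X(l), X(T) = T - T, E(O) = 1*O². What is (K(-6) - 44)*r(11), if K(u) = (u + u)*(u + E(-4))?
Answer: 0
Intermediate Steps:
E(O) = O²
K(u) = 2*u*(16 + u) (K(u) = (u + u)*(u + (-4)²) = (2*u)*(u + 16) = (2*u)*(16 + u) = 2*u*(16 + u))
X(T) = 0
r(l) = 0
(K(-6) - 44)*r(11) = (2*(-6)*(16 - 6) - 44)*0 = (2*(-6)*10 - 44)*0 = (-120 - 44)*0 = -164*0 = 0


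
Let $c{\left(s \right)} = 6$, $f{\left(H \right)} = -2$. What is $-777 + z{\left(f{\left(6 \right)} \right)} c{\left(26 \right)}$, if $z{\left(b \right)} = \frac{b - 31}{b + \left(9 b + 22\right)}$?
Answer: $-876$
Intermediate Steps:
$z{\left(b \right)} = \frac{-31 + b}{22 + 10 b}$ ($z{\left(b \right)} = \frac{-31 + b}{b + \left(22 + 9 b\right)} = \frac{-31 + b}{22 + 10 b}$)
$-777 + z{\left(f{\left(6 \right)} \right)} c{\left(26 \right)} = -777 + \frac{-31 - 2}{2 \left(11 + 5 \left(-2\right)\right)} 6 = -777 + \frac{1}{2} \frac{1}{11 - 10} \left(-33\right) 6 = -777 + \frac{1}{2} \cdot 1^{-1} \left(-33\right) 6 = -777 + \frac{1}{2} \cdot 1 \left(-33\right) 6 = -777 - 99 = -876$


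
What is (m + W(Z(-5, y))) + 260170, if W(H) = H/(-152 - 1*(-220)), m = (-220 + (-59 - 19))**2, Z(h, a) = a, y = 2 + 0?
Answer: 11865117/34 ≈ 3.4897e+5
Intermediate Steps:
y = 2
m = 88804 (m = (-220 - 78)**2 = (-298)**2 = 88804)
W(H) = H/68 (W(H) = H/(-152 + 220) = H/68)
(m + W(Z(-5, y))) + 260170 = (88804 + (1/68)*2) + 260170 = (88804 + 1/34) + 260170 = 3019337/34 + 260170 = 11865117/34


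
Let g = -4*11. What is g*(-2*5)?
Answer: 440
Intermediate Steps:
g = -44
g*(-2*5) = -(-88)*5 = -44*(-10) = 440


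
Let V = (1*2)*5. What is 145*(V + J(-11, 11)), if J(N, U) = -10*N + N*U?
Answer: -145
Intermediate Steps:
V = 10 (V = 2*5 = 10)
145*(V + J(-11, 11)) = 145*(10 - 11*(-10 + 11)) = 145*(10 - 11*1) = 145*(10 - 11) = 145*(-1) = -145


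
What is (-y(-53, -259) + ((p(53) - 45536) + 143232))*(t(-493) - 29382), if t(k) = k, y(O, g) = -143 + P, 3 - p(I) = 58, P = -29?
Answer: -2922163375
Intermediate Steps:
p(I) = -55 (p(I) = 3 - 1*58 = 3 - 58 = -55)
y(O, g) = -172 (y(O, g) = -143 - 29 = -172)
(-y(-53, -259) + ((p(53) - 45536) + 143232))*(t(-493) - 29382) = (-1*(-172) + ((-55 - 45536) + 143232))*(-493 - 29382) = (172 + (-45591 + 143232))*(-29875) = (172 + 97641)*(-29875) = 97813*(-29875) = -2922163375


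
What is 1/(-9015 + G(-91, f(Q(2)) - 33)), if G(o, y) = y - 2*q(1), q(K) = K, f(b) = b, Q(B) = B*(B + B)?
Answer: -1/9042 ≈ -0.00011060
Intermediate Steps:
Q(B) = 2*B**2 (Q(B) = B*(2*B) = 2*B**2)
G(o, y) = -2 + y (G(o, y) = y - 2*1 = y - 2 = -2 + y)
1/(-9015 + G(-91, f(Q(2)) - 33)) = 1/(-9015 + (-2 + (2*2**2 - 33))) = 1/(-9015 + (-2 + (2*4 - 33))) = 1/(-9015 + (-2 + (8 - 33))) = 1/(-9015 + (-2 - 25)) = 1/(-9015 - 27) = 1/(-9042) = -1/9042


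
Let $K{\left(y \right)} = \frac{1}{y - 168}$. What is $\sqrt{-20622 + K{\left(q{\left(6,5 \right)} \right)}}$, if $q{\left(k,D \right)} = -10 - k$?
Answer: $\frac{i \sqrt{174544654}}{92} \approx 143.6 i$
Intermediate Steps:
$K{\left(y \right)} = \frac{1}{-168 + y}$
$\sqrt{-20622 + K{\left(q{\left(6,5 \right)} \right)}} = \sqrt{-20622 + \frac{1}{-168 - 16}} = \sqrt{-20622 + \frac{1}{-184}} = \sqrt{-20622 - \frac{1}{184}} = \sqrt{- \frac{3794449}{184}} = \frac{i \sqrt{174544654}}{92}$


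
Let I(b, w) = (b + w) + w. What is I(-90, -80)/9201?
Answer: -250/9201 ≈ -0.027171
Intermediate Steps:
I(b, w) = b + 2*w
I(-90, -80)/9201 = (-90 + 2*(-80))/9201 = (-90 - 160)*(1/9201) = -250*1/9201 = -250/9201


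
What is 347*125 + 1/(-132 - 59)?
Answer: 8284624/191 ≈ 43375.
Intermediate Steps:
347*125 + 1/(-132 - 59) = 43375 + 1/(-191) = 43375 - 1/191 = 8284624/191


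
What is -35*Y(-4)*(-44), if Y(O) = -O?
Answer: 6160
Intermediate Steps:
-35*Y(-4)*(-44) = -(-35)*(-4)*(-44) = -35*4*(-44) = -140*(-44) = 6160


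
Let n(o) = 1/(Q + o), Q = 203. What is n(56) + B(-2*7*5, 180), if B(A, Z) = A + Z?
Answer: 28491/259 ≈ 110.00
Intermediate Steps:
n(o) = 1/(203 + o)
n(56) + B(-2*7*5, 180) = 1/(203 + 56) + (-2*7*5 + 180) = 1/259 + (-14*5 + 180) = 1/259 + (-70 + 180) = 1/259 + 110 = 28491/259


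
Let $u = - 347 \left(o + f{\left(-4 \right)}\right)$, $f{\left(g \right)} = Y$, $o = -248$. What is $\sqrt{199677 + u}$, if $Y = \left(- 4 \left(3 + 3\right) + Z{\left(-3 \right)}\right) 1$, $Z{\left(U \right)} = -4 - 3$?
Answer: $\sqrt{296490} \approx 544.51$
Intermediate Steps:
$Z{\left(U \right)} = -7$ ($Z{\left(U \right)} = -4 - 3 = -7$)
$Y = -31$ ($Y = \left(- 4 \left(3 + 3\right) - 7\right) 1 = \left(\left(-4\right) 6 - 7\right) 1 = \left(-24 - 7\right) 1 = \left(-31\right) 1 = -31$)
$f{\left(g \right)} = -31$
$u = 96813$ ($u = - 347 \left(-248 - 31\right) = \left(-347\right) \left(-279\right) = 96813$)
$\sqrt{199677 + u} = \sqrt{199677 + 96813} = \sqrt{296490}$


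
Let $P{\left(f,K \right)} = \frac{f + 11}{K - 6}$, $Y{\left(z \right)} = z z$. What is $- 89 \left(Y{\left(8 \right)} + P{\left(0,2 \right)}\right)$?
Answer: $- \frac{21805}{4} \approx -5451.3$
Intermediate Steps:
$Y{\left(z \right)} = z^{2}$
$P{\left(f,K \right)} = \frac{11 + f}{-6 + K}$
$- 89 \left(Y{\left(8 \right)} + P{\left(0,2 \right)}\right) = - 89 \left(8^{2} + \frac{11 + 0}{-6 + 2}\right) = - 89 \left(64 + \frac{1}{-4} \cdot 11\right) = - 89 \left(64 - \frac{11}{4}\right) = \left(-89\right) \frac{245}{4} = - \frac{21805}{4}$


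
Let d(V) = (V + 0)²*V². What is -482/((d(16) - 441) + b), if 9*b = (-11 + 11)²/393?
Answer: -482/65095 ≈ -0.0074046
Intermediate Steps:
b = 0 (b = ((-11 + 11)²/393)/9 = (0²*(1/393))/9 = (0*(1/393))/9 = (⅑)*0 = 0)
d(V) = V⁴ (d(V) = V²*V² = V⁴)
-482/((d(16) - 441) + b) = -482/((16⁴ - 441) + 0) = -482/((65536 - 441) + 0) = -482/(65095 + 0) = -482/65095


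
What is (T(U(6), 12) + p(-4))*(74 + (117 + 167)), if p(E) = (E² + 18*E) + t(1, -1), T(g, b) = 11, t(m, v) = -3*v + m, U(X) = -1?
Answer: -14678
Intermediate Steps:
t(m, v) = m - 3*v
p(E) = 4 + E² + 18*E (p(E) = (E² + 18*E) + (1 - 3*(-1)) = (E² + 18*E) + (1 + 3) = (E² + 18*E) + 4 = 4 + E² + 18*E)
(T(U(6), 12) + p(-4))*(74 + (117 + 167)) = (11 + (4 + (-4)² + 18*(-4)))*(74 + (117 + 167)) = (11 + (4 + 16 - 72))*(74 + 284) = (11 - 52)*358 = -41*358 = -14678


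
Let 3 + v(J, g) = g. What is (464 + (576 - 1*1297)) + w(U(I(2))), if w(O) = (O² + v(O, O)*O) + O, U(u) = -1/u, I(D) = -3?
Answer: -2317/9 ≈ -257.44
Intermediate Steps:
v(J, g) = -3 + g
w(O) = O + O² + O*(-3 + O) (w(O) = (O² + (-3 + O)*O) + O = (O² + O*(-3 + O)) + O = O + O² + O*(-3 + O))
(464 + (576 - 1*1297)) + w(U(I(2))) = (464 + (576 - 1*1297)) + 2*(-1/(-3))*(-1 - 1/(-3)) = (464 + (576 - 1297)) + 2*(-1*(-⅓))*(-1 - 1*(-⅓)) = (464 - 721) + 2*(⅓)*(-1 + ⅓) = -257 + 2*(⅓)*(-⅔) = -257 - 4/9 = -2317/9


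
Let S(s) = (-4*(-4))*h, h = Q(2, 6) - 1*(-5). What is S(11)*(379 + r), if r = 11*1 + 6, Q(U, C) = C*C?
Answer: 259776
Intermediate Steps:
Q(U, C) = C**2
h = 41 (h = 6**2 - 1*(-5) = 36 + 5 = 41)
S(s) = 656 (S(s) = -4*(-4)*41 = 16*41 = 656)
r = 17 (r = 11 + 6 = 17)
S(11)*(379 + r) = 656*(379 + 17) = 656*396 = 259776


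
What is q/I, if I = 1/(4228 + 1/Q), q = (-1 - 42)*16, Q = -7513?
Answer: -21854294544/7513 ≈ -2.9089e+6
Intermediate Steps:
q = -688 (q = -43*16 = -688)
I = 7513/31764963 (I = 1/(4228 + 1/(-7513)) = 1/(4228 - 1/7513) = 1/(31764963/7513) = 7513/31764963 ≈ 0.00023652)
q/I = -688/7513/31764963 = -688*31764963/7513 = -21854294544/7513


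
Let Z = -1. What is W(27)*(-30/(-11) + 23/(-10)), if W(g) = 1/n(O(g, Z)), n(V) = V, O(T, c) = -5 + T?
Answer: 47/2420 ≈ 0.019421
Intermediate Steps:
W(g) = 1/(-5 + g)
W(27)*(-30/(-11) + 23/(-10)) = (-30/(-11) + 23/(-10))/(-5 + 27) = (-30*(-1/11) + 23*(-1/10))/22 = (30/11 - 23/10)/22 = (1/22)*(47/110) = 47/2420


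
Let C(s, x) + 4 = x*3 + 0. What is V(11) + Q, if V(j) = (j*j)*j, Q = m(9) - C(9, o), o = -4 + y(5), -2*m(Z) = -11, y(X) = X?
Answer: 2675/2 ≈ 1337.5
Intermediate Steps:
m(Z) = 11/2 (m(Z) = -1/2*(-11) = 11/2)
o = 1 (o = -4 + 5 = 1)
C(s, x) = -4 + 3*x (C(s, x) = -4 + (x*3 + 0) = -4 + (3*x + 0) = -4 + 3*x)
Q = 13/2 (Q = 11/2 - (-4 + 3*1) = 11/2 - (-4 + 3) = 11/2 - 1*(-1) = 11/2 + 1 = 13/2 ≈ 6.5000)
V(j) = j**3 (V(j) = j**2*j = j**3)
V(11) + Q = 11**3 + 13/2 = 1331 + 13/2 = 2675/2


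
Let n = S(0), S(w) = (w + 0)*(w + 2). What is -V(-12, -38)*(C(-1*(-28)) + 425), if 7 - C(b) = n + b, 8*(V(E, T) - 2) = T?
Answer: 1111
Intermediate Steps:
S(w) = w*(2 + w)
V(E, T) = 2 + T/8
n = 0 (n = 0*(2 + 0) = 0*2 = 0)
C(b) = 7 - b (C(b) = 7 - (0 + b) = 7 - b)
-V(-12, -38)*(C(-1*(-28)) + 425) = -(2 + (⅛)*(-38))*((7 - (-1)*(-28)) + 425) = -(2 - 19/4)*((7 - 1*28) + 425) = -(-11)*((7 - 28) + 425)/4 = -(-11)*(-21 + 425)/4 = -(-11)*404/4 = -1*(-1111) = 1111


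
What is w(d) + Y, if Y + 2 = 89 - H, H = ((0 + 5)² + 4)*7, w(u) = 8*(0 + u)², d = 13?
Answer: 1236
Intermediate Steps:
w(u) = 8*u²
H = 203 (H = (5² + 4)*7 = (25 + 4)*7 = 29*7 = 203)
Y = -116 (Y = -2 + (89 - 1*203) = -2 + (89 - 203) = -2 - 114 = -116)
w(d) + Y = 8*13² - 116 = 8*169 - 116 = 1352 - 116 = 1236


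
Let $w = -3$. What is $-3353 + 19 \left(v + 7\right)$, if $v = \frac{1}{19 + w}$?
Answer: $- \frac{51501}{16} \approx -3218.8$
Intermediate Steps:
$v = \frac{1}{16}$ ($v = \frac{1}{19 - 3} = \frac{1}{16} \approx 0.0625$)
$-3353 + 19 \left(v + 7\right) = -3353 + 19 \left(\frac{1}{16} + 7\right) = -3353 + 19 \cdot \frac{113}{16} = -3353 + \frac{2147}{16} = - \frac{51501}{16}$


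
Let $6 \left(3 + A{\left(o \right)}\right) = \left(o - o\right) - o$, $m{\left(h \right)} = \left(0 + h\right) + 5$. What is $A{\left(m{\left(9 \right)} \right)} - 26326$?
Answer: $- \frac{78994}{3} \approx -26331.0$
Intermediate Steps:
$m{\left(h \right)} = 5 + h$ ($m{\left(h \right)} = h + 5 = 5 + h$)
$A{\left(o \right)} = -3 - \frac{o}{6}$ ($A{\left(o \right)} = -3 + \frac{\left(o - o\right) - o}{6} = -3 + \frac{0 - o}{6} = -3 + \frac{\left(-1\right) o}{6} = -3 - \frac{o}{6}$)
$A{\left(m{\left(9 \right)} \right)} - 26326 = \left(-3 - \frac{5 + 9}{6}\right) - 26326 = \left(-3 - \frac{7}{3}\right) - 26326 = - \frac{16}{3} - 26326 = - \frac{78994}{3}$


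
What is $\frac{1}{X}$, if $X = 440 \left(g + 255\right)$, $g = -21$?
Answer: $\frac{1}{102960} \approx 9.7125 \cdot 10^{-6}$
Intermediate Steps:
$X = 102960$ ($X = 440 \left(-21 + 255\right) = 440 \cdot 234 = 102960$)
$\frac{1}{X} = \frac{1}{102960}$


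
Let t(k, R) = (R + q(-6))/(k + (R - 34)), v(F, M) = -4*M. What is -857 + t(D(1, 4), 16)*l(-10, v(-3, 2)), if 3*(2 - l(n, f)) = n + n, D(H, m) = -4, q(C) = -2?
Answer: -28463/33 ≈ -862.52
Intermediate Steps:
t(k, R) = (-2 + R)/(-34 + R + k) (t(k, R) = (R - 2)/(k + (R - 34)) = (-2 + R)/(k + (-34 + R)) = (-2 + R)/(-34 + R + k))
l(n, f) = 2 - 2*n/3 (l(n, f) = 2 - (n + n)/3 = 2 - 2*n/3)
-857 + t(D(1, 4), 16)*l(-10, v(-3, 2)) = -857 + ((-2 + 16)/(-34 + 16 - 4))*(2 - 2/3*(-10)) = -857 + (14/(-22))*(2 + 20/3) = -857 - 1/22*14*(26/3) = -857 - 7/11*26/3 = -857 - 182/33 = -28463/33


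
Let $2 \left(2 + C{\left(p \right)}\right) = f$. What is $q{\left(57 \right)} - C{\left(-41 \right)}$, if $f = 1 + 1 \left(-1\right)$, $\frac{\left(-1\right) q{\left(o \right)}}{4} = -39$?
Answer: $158$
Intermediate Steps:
$q{\left(o \right)} = 156$ ($q{\left(o \right)} = \left(-4\right) \left(-39\right) = 156$)
$f = 0$ ($f = 1 - 1 = 0$)
$C{\left(p \right)} = -2$ ($C{\left(p \right)} = -2 + \frac{1}{2} \cdot 0 = -2 + 0 = -2$)
$q{\left(57 \right)} - C{\left(-41 \right)} = 156 - -2 = 156 + 2 = 158$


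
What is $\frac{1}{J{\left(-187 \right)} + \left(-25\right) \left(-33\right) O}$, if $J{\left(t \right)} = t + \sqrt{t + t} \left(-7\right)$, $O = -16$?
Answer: $\frac{i}{- 13387 i + 7 \sqrt{374}} \approx -7.4692 \cdot 10^{-5} + 7.5531 \cdot 10^{-7} i$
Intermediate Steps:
$J{\left(t \right)} = t - 7 \sqrt{2} \sqrt{t}$ ($J{\left(t \right)} = t + \sqrt{2 t} \left(-7\right) = t + \sqrt{2} \sqrt{t} \left(-7\right) = t - 7 \sqrt{2} \sqrt{t}$)
$\frac{1}{J{\left(-187 \right)} + \left(-25\right) \left(-33\right) O} = \frac{1}{\left(-187 - 7 \sqrt{2} \sqrt{-187}\right) + \left(-25\right) \left(-33\right) \left(-16\right)} = \frac{1}{\left(-187 - 7 \sqrt{2} i \sqrt{187}\right) + 825 \left(-16\right)} = \frac{1}{\left(-187 - 7 i \sqrt{374}\right) - 13200} = \frac{1}{-13387 - 7 i \sqrt{374}}$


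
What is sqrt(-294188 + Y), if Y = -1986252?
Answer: 2*I*sqrt(570110) ≈ 1510.1*I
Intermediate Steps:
sqrt(-294188 + Y) = sqrt(-294188 - 1986252) = sqrt(-2280440) = 2*I*sqrt(570110)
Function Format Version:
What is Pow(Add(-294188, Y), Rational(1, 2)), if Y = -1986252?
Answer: Mul(2, I, Pow(570110, Rational(1, 2))) ≈ Mul(1510.1, I)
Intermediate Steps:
Pow(Add(-294188, Y), Rational(1, 2)) = Pow(Add(-294188, -1986252), Rational(1, 2)) = Pow(-2280440, Rational(1, 2)) = Mul(2, I, Pow(570110, Rational(1, 2)))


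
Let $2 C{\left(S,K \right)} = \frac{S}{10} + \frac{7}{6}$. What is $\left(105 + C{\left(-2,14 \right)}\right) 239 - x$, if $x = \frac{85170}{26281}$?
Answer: $\frac{39748345111}{1576860} \approx 25207.0$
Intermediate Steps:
$C{\left(S,K \right)} = \frac{7}{12} + \frac{S}{20}$ ($C{\left(S,K \right)} = \frac{\frac{S}{10} + \frac{7}{6}}{2} = \frac{\frac{7}{6} + \frac{S}{10}}{2} = \frac{7}{12} + \frac{S}{20}$)
$x = \frac{85170}{26281}$ ($x = 85170 \cdot \frac{1}{26281} = \frac{85170}{26281} \approx 3.2407$)
$\left(105 + C{\left(-2,14 \right)}\right) 239 - x = \left(105 + \left(\frac{7}{12} + \frac{1}{20} \left(-2\right)\right)\right) 239 - \frac{85170}{26281} = \left(105 + \left(\frac{7}{12} - \frac{1}{10}\right)\right) 239 - \frac{85170}{26281} = \left(105 + \frac{29}{60}\right) 239 - \frac{85170}{26281} = \frac{6329}{60} \cdot 239 - \frac{85170}{26281} = \frac{1512631}{60} - \frac{85170}{26281} = \frac{39748345111}{1576860}$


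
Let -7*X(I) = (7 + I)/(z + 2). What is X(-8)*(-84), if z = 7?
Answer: -4/3 ≈ -1.3333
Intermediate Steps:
X(I) = -1/9 - I/63 (X(I) = -(7 + I)/(7*(7 + 2)) = -(7 + I)/(7*9) = -(7/9 + I/9)/7 = -1/9 - I/63)
X(-8)*(-84) = (-1/9 - 1/63*(-8))*(-84) = (-1/9 + 8/63)*(-84) = (1/63)*(-84) = -4/3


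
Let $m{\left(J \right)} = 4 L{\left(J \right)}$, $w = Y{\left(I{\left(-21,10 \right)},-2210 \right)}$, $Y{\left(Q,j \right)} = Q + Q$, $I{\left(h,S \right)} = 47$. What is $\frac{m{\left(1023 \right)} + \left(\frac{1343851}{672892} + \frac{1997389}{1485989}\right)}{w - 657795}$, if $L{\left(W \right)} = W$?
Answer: $- \frac{4094973145771923}{657641879380757788} \approx -0.0062267$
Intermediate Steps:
$Y{\left(Q,j \right)} = 2 Q$
$w = 94$ ($w = 2 \cdot 47 = 94$)
$m{\left(J \right)} = 4 J$
$\frac{m{\left(1023 \right)} + \left(\frac{1343851}{672892} + \frac{1997389}{1485989}\right)}{w - 657795} = \frac{4 \cdot 1023 + \left(\frac{1343851}{672892} + \frac{1997389}{1485989}\right)}{94 - 657795} = \frac{4092 + \left(1343851 \cdot \frac{1}{672892} + 1997389 \cdot \frac{1}{1485989}\right)}{-657701} = \left(4092 + \left(\frac{1343851}{672892} + \frac{1997389}{1485989}\right)\right) \left(- \frac{1}{657701}\right) = \left(4092 + \frac{3340974882627}{999910110188}\right) \left(- \frac{1}{657701}\right) = \frac{4094973145771923}{999910110188} \left(- \frac{1}{657701}\right) = - \frac{4094973145771923}{657641879380757788}$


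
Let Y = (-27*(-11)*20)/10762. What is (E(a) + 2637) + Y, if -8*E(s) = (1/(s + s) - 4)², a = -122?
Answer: 6754660659547/2562905728 ≈ 2635.5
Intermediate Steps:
Y = 2970/5381 (Y = (297*20)*(1/10762) = 5940*(1/10762) = 2970/5381 ≈ 0.55194)
E(s) = -(-4 + 1/(2*s))²/8 (E(s) = -(1/(s + s) - 4)²/8 = -(1/(2*s) - 4)²/8 = -(-4 + 1/(2*s))²/8)
(E(a) + 2637) + Y = (-1/32*(-1 + 8*(-122))²/(-122)² + 2637) + 2970/5381 = (-1/32*1/14884*(-1 - 976)² + 2637) + 2970/5381 = (-1/32*1/14884*(-977)² + 2637) + 2970/5381 = (-1/32*1/14884*954529 + 2637) + 2970/5381 = (-954529/476288 + 2637) + 2970/5381 = 1255016927/476288 + 2970/5381 = 6754660659547/2562905728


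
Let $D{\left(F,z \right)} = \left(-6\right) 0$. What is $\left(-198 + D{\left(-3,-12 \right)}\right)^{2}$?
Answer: $39204$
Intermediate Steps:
$D{\left(F,z \right)} = 0$
$\left(-198 + D{\left(-3,-12 \right)}\right)^{2} = \left(-198 + 0\right)^{2} = \left(-198\right)^{2} = 39204$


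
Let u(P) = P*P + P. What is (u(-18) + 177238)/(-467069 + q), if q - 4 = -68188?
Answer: -177544/535253 ≈ -0.33170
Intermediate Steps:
q = -68184 (q = 4 - 68188 = -68184)
u(P) = P + P² (u(P) = P² + P = P + P²)
(u(-18) + 177238)/(-467069 + q) = (-18*(1 - 18) + 177238)/(-467069 - 68184) = (-18*(-17) + 177238)/(-535253) = (306 + 177238)*(-1/535253) = 177544*(-1/535253) = -177544/535253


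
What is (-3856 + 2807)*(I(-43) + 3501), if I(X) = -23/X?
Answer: -157943734/43 ≈ -3.6731e+6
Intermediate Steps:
(-3856 + 2807)*(I(-43) + 3501) = (-3856 + 2807)*(-23/(-43) + 3501) = -1049*(-23*(-1/43) + 3501) = -1049*(23/43 + 3501) = -1049*150566/43 = -157943734/43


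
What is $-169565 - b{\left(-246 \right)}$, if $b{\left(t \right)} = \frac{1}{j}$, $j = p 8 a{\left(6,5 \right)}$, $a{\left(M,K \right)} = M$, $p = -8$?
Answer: $- \frac{65112959}{384} \approx -1.6957 \cdot 10^{5}$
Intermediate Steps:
$j = -384$ ($j = \left(-8\right) 8 \cdot 6 = \left(-64\right) 6 = -384$)
$b{\left(t \right)} = - \frac{1}{384}$ ($b{\left(t \right)} = \frac{1}{-384} = - \frac{1}{384}$)
$-169565 - b{\left(-246 \right)} = -169565 - - \frac{1}{384} = -169565 + \frac{1}{384} = - \frac{65112959}{384}$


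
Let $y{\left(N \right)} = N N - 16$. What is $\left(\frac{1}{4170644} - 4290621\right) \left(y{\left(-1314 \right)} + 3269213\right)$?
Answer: $- \frac{89397980845580213939}{4170644} \approx -2.1435 \cdot 10^{13}$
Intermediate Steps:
$y{\left(N \right)} = -16 + N^{2}$ ($y{\left(N \right)} = N^{2} - 16 = -16 + N^{2}$)
$\left(\frac{1}{4170644} - 4290621\right) \left(y{\left(-1314 \right)} + 3269213\right) = \left(\frac{1}{4170644} - 4290621\right) \left(\left(-16 + \left(-1314\right)^{2}\right) + 3269213\right) = \left(\frac{1}{4170644} - 4290621\right) \left(\left(-16 + 1726596\right) + 3269213\right) = - \frac{17894652729923 \left(1726580 + 3269213\right)}{4170644} = \left(- \frac{17894652729923}{4170644}\right) 4995793 = - \frac{89397980845580213939}{4170644}$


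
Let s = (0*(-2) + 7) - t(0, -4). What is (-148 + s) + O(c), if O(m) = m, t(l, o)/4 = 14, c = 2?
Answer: -195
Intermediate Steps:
t(l, o) = 56 (t(l, o) = 4*14 = 56)
s = -49 (s = (0*(-2) + 7) - 1*56 = (0 + 7) - 56 = 7 - 56 = -49)
(-148 + s) + O(c) = (-148 - 49) + 2 = -197 + 2 = -195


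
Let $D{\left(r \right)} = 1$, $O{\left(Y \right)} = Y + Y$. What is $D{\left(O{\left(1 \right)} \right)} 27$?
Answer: $27$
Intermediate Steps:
$O{\left(Y \right)} = 2 Y$
$D{\left(O{\left(1 \right)} \right)} 27 = 1 \cdot 27 = 27$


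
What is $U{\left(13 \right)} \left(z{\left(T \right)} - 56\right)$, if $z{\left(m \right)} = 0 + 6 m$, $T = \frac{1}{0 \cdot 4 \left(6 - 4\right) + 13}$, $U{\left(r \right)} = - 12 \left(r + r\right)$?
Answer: $17328$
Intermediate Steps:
$U{\left(r \right)} = - 24 r$ ($U{\left(r \right)} = - 12 \cdot 2 r = - 24 r$)
$T = \frac{1}{13}$ ($T = \frac{1}{0 \cdot 2 + 13} = \frac{1}{0 + 13} = \frac{1}{13} \approx 0.076923$)
$z{\left(m \right)} = 6 m$
$U{\left(13 \right)} \left(z{\left(T \right)} - 56\right) = \left(-24\right) 13 \left(6 \cdot \frac{1}{13} - 56\right) = - 312 \left(\frac{6}{13} - 56\right) = \left(-312\right) \left(- \frac{722}{13}\right) = 17328$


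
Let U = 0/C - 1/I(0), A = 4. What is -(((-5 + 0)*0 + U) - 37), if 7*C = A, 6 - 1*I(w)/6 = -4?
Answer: 2221/60 ≈ 37.017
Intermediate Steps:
I(w) = 60 (I(w) = 36 - 6*(-4) = 36 + 24 = 60)
C = 4/7 (C = (⅐)*4 = 4/7 ≈ 0.57143)
U = -1/60 (U = 0/(4/7) - 1/60 = 0*(7/4) - 1*1/60 = 0 - 1/60 = -1/60 ≈ -0.016667)
-(((-5 + 0)*0 + U) - 37) = -(((-5 + 0)*0 - 1/60) - 37) = -((-5*0 - 1/60) - 37) = -((0 - 1/60) - 37) = -(-1/60 - 37) = -1*(-2221/60) = 2221/60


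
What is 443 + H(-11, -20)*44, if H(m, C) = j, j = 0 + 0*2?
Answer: 443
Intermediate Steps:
j = 0 (j = 0 + 0 = 0)
H(m, C) = 0
443 + H(-11, -20)*44 = 443 + 0*44 = 443 + 0 = 443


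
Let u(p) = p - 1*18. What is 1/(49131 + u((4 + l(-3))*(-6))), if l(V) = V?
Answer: 1/49107 ≈ 2.0364e-5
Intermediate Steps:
u(p) = -18 + p (u(p) = p - 18 = -18 + p)
1/(49131 + u((4 + l(-3))*(-6))) = 1/(49131 + (-18 + (4 - 3)*(-6))) = 1/(49131 + (-18 + 1*(-6))) = 1/(49131 + (-18 - 6)) = 1/(49131 - 24) = 1/49107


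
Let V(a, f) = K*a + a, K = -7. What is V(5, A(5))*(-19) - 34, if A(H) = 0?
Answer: 536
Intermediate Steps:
V(a, f) = -6*a (V(a, f) = -7*a + a = -6*a)
V(5, A(5))*(-19) - 34 = -6*5*(-19) - 34 = -30*(-19) - 34 = 570 - 34 = 536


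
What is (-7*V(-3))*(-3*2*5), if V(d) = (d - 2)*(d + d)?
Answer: 6300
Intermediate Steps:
V(d) = 2*d*(-2 + d) (V(d) = (-2 + d)*(2*d) = 2*d*(-2 + d))
(-7*V(-3))*(-3*2*5) = (-14*(-3)*(-2 - 3))*(-3*2*5) = (-14*(-3)*(-5))*(-6*5) = -7*30*(-30) = -210*(-30) = 6300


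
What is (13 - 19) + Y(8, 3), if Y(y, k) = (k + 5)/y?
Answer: -5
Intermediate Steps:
Y(y, k) = (5 + k)/y
(13 - 19) + Y(8, 3) = (13 - 19) + (5 + 3)/8 = -6 + (1/8)*8 = -6 + 1 = -5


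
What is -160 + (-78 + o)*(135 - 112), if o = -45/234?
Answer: -50919/26 ≈ -1958.4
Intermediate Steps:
o = -5/26 (o = -45*1/234 = -5/26 ≈ -0.19231)
-160 + (-78 + o)*(135 - 112) = -160 + (-78 - 5/26)*(135 - 112) = -160 - 2033/26*23 = -160 - 46759/26 = -50919/26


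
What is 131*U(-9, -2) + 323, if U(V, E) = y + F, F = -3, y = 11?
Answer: 1371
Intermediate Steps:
U(V, E) = 8 (U(V, E) = 11 - 3 = 8)
131*U(-9, -2) + 323 = 131*8 + 323 = 1048 + 323 = 1371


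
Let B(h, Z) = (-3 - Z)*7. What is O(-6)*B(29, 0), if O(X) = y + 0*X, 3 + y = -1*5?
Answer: 168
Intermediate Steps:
y = -8 (y = -3 - 1*5 = -3 - 5 = -8)
B(h, Z) = -21 - 7*Z
O(X) = -8 (O(X) = -8 + 0*X = -8 + 0 = -8)
O(-6)*B(29, 0) = -8*(-21 - 7*0) = -8*(-21 + 0) = -8*(-21) = 168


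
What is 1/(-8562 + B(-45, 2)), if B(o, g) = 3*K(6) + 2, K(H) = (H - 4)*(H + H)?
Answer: -1/8488 ≈ -0.00011781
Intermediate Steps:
K(H) = 2*H*(-4 + H) (K(H) = (-4 + H)*(2*H) = 2*H*(-4 + H))
B(o, g) = 74 (B(o, g) = 3*(2*6*(-4 + 6)) + 2 = 3*(2*6*2) + 2 = 3*24 + 2 = 72 + 2 = 74)
1/(-8562 + B(-45, 2)) = 1/(-8562 + 74) = 1/(-8488) = -1/8488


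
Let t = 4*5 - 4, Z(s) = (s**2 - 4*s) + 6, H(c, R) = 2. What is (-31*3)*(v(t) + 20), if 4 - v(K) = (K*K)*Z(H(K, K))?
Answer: 45384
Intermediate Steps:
Z(s) = 6 + s**2 - 4*s
t = 16 (t = 20 - 4 = 16)
v(K) = 4 - 2*K**2 (v(K) = 4 - K*K*(6 + 2**2 - 4*2) = 4 - K**2*(6 + 4 - 8) = 4 - K**2*2 = 4 - 2*K**2)
(-31*3)*(v(t) + 20) = (-31*3)*((4 - 2*16**2) + 20) = -93*((4 - 2*256) + 20) = -93*((4 - 512) + 20) = -93*(-508 + 20) = -93*(-488) = 45384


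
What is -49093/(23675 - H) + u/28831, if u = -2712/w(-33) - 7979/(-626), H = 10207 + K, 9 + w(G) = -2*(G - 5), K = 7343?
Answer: -59371842773461/7406532537250 ≈ -8.0161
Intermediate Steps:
w(G) = 1 - 2*G (w(G) = -9 - 2*(G - 5) = -9 - 2*(-5 + G) = -9 + (10 - 2*G) = 1 - 2*G)
H = 17550 (H = 10207 + 7343 = 17550)
u = -1163119/41942 (u = -2712/(1 - 2*(-33)) - 7979/(-626) = -2712/(1 + 66) - 7979*(-1/626) = -2712/67 + 7979/626 = -1163119/41942 ≈ -27.732)
-49093/(23675 - H) + u/28831 = -49093/(23675 - 1*17550) - 1163119/41942/28831 = -49093/(23675 - 17550) - 1163119/41942*1/28831 = -49093/6125 - 1163119/1209229802 = -59371842773461/7406532537250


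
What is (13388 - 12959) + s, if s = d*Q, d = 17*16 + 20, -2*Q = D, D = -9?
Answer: 1743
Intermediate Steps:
Q = 9/2 (Q = -1/2*(-9) = 9/2 ≈ 4.5000)
d = 292 (d = 272 + 20 = 292)
s = 1314 (s = 292*(9/2) = 1314)
(13388 - 12959) + s = (13388 - 12959) + 1314 = 429 + 1314 = 1743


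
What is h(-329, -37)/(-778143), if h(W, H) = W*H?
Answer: -12173/778143 ≈ -0.015644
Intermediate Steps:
h(W, H) = H*W
h(-329, -37)/(-778143) = -37*(-329)/(-778143) = 12173*(-1/778143) = -12173/778143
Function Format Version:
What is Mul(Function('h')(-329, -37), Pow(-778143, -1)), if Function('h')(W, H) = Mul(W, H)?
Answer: Rational(-12173, 778143) ≈ -0.015644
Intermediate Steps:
Function('h')(W, H) = Mul(H, W)
Mul(Function('h')(-329, -37), Pow(-778143, -1)) = Mul(Mul(-37, -329), Pow(-778143, -1)) = Mul(12173, Rational(-1, 778143)) = Rational(-12173, 778143)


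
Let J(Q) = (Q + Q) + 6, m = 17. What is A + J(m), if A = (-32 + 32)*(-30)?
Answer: 40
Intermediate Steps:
J(Q) = 6 + 2*Q (J(Q) = 2*Q + 6 = 6 + 2*Q)
A = 0 (A = 0*(-30) = 0)
A + J(m) = 0 + (6 + 2*17) = 0 + (6 + 34) = 0 + 40 = 40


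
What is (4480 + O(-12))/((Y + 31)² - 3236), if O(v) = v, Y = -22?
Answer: -4468/3155 ≈ -1.4162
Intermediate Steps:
(4480 + O(-12))/((Y + 31)² - 3236) = (4480 - 12)/((-22 + 31)² - 3236) = 4468/(9² - 3236) = 4468/(81 - 3236) = 4468/(-3155) = 4468*(-1/3155) = -4468/3155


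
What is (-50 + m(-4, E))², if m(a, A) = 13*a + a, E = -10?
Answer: 11236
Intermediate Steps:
m(a, A) = 14*a
(-50 + m(-4, E))² = (-50 + 14*(-4))² = (-50 - 56)² = (-106)² = 11236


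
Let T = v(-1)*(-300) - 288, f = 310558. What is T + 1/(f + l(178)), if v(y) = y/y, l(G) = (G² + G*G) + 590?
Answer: -220215407/374516 ≈ -588.00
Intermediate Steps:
l(G) = 590 + 2*G² (l(G) = (G² + G²) + 590 = 2*G² + 590 = 590 + 2*G²)
v(y) = 1
T = -588 (T = 1*(-300) - 288 = -300 - 288 = -588)
T + 1/(f + l(178)) = -588 + 1/(310558 + (590 + 2*178²)) = -588 + 1/(310558 + (590 + 2*31684)) = -588 + 1/(310558 + (590 + 63368)) = -588 + 1/(310558 + 63958) = -588 + 1/374516 = -220215407/374516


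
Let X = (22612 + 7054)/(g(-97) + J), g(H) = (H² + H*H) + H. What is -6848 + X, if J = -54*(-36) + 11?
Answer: -70779791/10338 ≈ -6846.6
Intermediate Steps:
J = 1955 (J = 1944 + 11 = 1955)
g(H) = H + 2*H² (g(H) = (H² + H²) + H = 2*H² + H = H + 2*H²)
X = 14833/10338 (X = (22612 + 7054)/(-97*(1 + 2*(-97)) + 1955) = 29666/(-97*(1 - 194) + 1955) = 29666/(-97*(-193) + 1955) = 29666/(18721 + 1955) = 29666/20676 = 29666*(1/20676) = 14833/10338 ≈ 1.4348)
-6848 + X = -6848 + 14833/10338 = -70779791/10338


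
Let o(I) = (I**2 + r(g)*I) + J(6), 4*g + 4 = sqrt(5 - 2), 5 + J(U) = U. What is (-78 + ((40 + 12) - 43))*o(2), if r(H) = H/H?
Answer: -483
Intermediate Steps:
J(U) = -5 + U
g = -1 + sqrt(3)/4 (g = -1 + sqrt(5 - 2)/4 = -1 + sqrt(3)/4 ≈ -0.56699)
r(H) = 1
o(I) = 1 + I + I**2 (o(I) = (I**2 + 1*I) + (-5 + 6) = (I**2 + I) + 1 = (I + I**2) + 1 = 1 + I + I**2)
(-78 + ((40 + 12) - 43))*o(2) = (-78 + ((40 + 12) - 43))*(1 + 2 + 2**2) = (-78 + (52 - 43))*(1 + 2 + 4) = (-78 + 9)*7 = -69*7 = -483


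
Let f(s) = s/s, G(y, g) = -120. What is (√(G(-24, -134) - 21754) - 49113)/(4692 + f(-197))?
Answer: -49113/4693 + I*√21874/4693 ≈ -10.465 + 0.031515*I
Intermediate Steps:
f(s) = 1
(√(G(-24, -134) - 21754) - 49113)/(4692 + f(-197)) = (√(-120 - 21754) - 49113)/(4692 + 1) = (√(-21874) - 49113)/4693 = (I*√21874 - 49113)*(1/4693) = (-49113 + I*√21874)*(1/4693) = -49113/4693 + I*√21874/4693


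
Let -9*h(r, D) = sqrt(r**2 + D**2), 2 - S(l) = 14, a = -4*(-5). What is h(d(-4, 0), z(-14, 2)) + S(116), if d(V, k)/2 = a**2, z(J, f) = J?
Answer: -12 - 2*sqrt(160049)/9 ≈ -100.90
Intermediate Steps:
a = 20
S(l) = -12 (S(l) = 2 - 1*14 = 2 - 14 = -12)
d(V, k) = 800 (d(V, k) = 2*20**2 = 2*400 = 800)
h(r, D) = -sqrt(D**2 + r**2)/9 (h(r, D) = -sqrt(r**2 + D**2)/9 = -sqrt(D**2 + r**2)/9)
h(d(-4, 0), z(-14, 2)) + S(116) = -sqrt((-14)**2 + 800**2)/9 - 12 = -sqrt(196 + 640000)/9 - 12 = -2*sqrt(160049)/9 - 12 = -12 - 2*sqrt(160049)/9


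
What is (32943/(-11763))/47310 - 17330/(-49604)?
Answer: 401776724597/1150208313255 ≈ 0.34931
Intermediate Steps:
(32943/(-11763))/47310 - 17330/(-49604) = (32943*(-1/11763))*(1/47310) - 17330*(-1/49604) = -10981/3921*1/47310 + 8665/24802 = -10981/185502510 + 8665/24802 = 401776724597/1150208313255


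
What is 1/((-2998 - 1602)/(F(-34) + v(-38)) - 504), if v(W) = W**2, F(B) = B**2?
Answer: -13/6575 ≈ -0.0019772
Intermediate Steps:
1/((-2998 - 1602)/(F(-34) + v(-38)) - 504) = 1/((-2998 - 1602)/((-34)**2 + (-38)**2) - 504) = 1/(-4600/(1156 + 1444) - 504) = 1/(-4600/2600 - 504) = 1/(-4600*1/2600 - 504) = 1/(-23/13 - 504) = 1/(-6575/13) = -13/6575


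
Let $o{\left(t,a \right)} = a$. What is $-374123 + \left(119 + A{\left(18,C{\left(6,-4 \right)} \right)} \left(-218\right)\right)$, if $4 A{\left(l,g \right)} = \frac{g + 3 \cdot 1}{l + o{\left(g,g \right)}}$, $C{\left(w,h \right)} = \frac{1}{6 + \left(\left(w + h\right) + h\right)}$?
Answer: $- \frac{54606001}{146} \approx -3.7401 \cdot 10^{5}$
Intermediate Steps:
$C{\left(w,h \right)} = \frac{1}{6 + w + 2 h}$ ($C{\left(w,h \right)} = \frac{1}{6 + \left(\left(h + w\right) + h\right)} = \frac{1}{6 + \left(w + 2 h\right)} = \frac{1}{6 + w + 2 h}$)
$A{\left(l,g \right)} = \frac{3 + g}{4 \left(g + l\right)}$ ($A{\left(l,g \right)} = \frac{\left(g + 3 \cdot 1\right) \frac{1}{l + g}}{4} = \frac{\left(g + 3\right) \frac{1}{g + l}}{4} = \frac{\left(3 + g\right) \frac{1}{g + l}}{4} = \frac{\frac{1}{g + l} \left(3 + g\right)}{4} = \frac{3 + g}{4 \left(g + l\right)}$)
$-374123 + \left(119 + A{\left(18,C{\left(6,-4 \right)} \right)} \left(-218\right)\right) = -374123 + \left(119 + \frac{3 + \frac{1}{6 + 6 + 2 \left(-4\right)}}{4 \left(\frac{1}{6 + 6 + 2 \left(-4\right)} + 18\right)} \left(-218\right)\right) = -374123 + \left(119 + \frac{3 + \frac{1}{6 + 6 - 8}}{4 \left(\frac{1}{6 + 6 - 8} + 18\right)} \left(-218\right)\right) = -374123 + \left(119 + \frac{3 + \frac{1}{4}}{4 \left(\frac{1}{4} + 18\right)} \left(-218\right)\right) = -374123 + \left(119 + \frac{1}{4} \frac{1}{\frac{73}{4}} \cdot \frac{13}{4} \left(-218\right)\right) = -374123 + \left(119 + \frac{1}{4} \cdot \frac{4}{73} \cdot \frac{13}{4} \left(-218\right)\right) = -374123 + \left(119 + \frac{13}{292} \left(-218\right)\right) = -374123 + \left(119 - \frac{1417}{146}\right) = -374123 + \frac{15957}{146} = - \frac{54606001}{146}$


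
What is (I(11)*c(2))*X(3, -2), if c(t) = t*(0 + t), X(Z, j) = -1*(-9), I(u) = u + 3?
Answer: 504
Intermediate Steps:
I(u) = 3 + u
X(Z, j) = 9
c(t) = t² (c(t) = t*t = t²)
(I(11)*c(2))*X(3, -2) = ((3 + 11)*2²)*9 = (14*4)*9 = 56*9 = 504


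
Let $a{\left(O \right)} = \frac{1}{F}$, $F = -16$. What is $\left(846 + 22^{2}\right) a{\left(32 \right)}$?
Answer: $- \frac{665}{8} \approx -83.125$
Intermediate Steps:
$a{\left(O \right)} = - \frac{1}{16}$ ($a{\left(O \right)} = \frac{1}{-16} = - \frac{1}{16}$)
$\left(846 + 22^{2}\right) a{\left(32 \right)} = \left(846 + 22^{2}\right) \left(- \frac{1}{16}\right) = \left(846 + 484\right) \left(- \frac{1}{16}\right) = 1330 \left(- \frac{1}{16}\right) = - \frac{665}{8}$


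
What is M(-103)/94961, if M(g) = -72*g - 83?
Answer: 7333/94961 ≈ 0.077221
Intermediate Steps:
M(g) = -83 - 72*g
M(-103)/94961 = (-83 - 72*(-103))/94961 = (-83 + 7416)*(1/94961) = 7333*(1/94961) = 7333/94961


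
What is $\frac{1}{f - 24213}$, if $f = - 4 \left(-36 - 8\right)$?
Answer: $- \frac{1}{24037} \approx -4.1603 \cdot 10^{-5}$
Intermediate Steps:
$f = 176$ ($f = \left(-4\right) \left(-44\right) = 176$)
$\frac{1}{f - 24213} = \frac{1}{176 - 24213} = \frac{1}{-24037} = - \frac{1}{24037}$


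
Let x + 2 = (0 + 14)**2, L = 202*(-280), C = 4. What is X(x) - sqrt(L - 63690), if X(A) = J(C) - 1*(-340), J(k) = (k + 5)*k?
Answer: 376 - 5*I*sqrt(4810) ≈ 376.0 - 346.77*I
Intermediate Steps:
L = -56560
x = 194 (x = -2 + (0 + 14)**2 = -2 + 14**2 = -2 + 196 = 194)
J(k) = k*(5 + k) (J(k) = (5 + k)*k = k*(5 + k))
X(A) = 376 (X(A) = 4*(5 + 4) - 1*(-340) = 4*9 + 340 = 36 + 340 = 376)
X(x) - sqrt(L - 63690) = 376 - sqrt(-56560 - 63690) = 376 - sqrt(-120250) = 376 - 5*I*sqrt(4810)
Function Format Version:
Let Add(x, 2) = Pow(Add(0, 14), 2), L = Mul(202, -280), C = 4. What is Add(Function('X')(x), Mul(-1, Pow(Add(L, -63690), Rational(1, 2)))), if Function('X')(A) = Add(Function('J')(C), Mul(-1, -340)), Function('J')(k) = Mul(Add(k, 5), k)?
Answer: Add(376, Mul(-5, I, Pow(4810, Rational(1, 2)))) ≈ Add(376.00, Mul(-346.77, I))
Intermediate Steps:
L = -56560
x = 194 (x = Add(-2, Pow(Add(0, 14), 2)) = Add(-2, Pow(14, 2)) = Add(-2, 196) = 194)
Function('J')(k) = Mul(k, Add(5, k)) (Function('J')(k) = Mul(Add(5, k), k) = Mul(k, Add(5, k)))
Function('X')(A) = 376 (Function('X')(A) = Add(Mul(4, Add(5, 4)), Mul(-1, -340)) = Add(Mul(4, 9), 340) = Add(36, 340) = 376)
Add(Function('X')(x), Mul(-1, Pow(Add(L, -63690), Rational(1, 2)))) = Add(376, Mul(-1, Pow(Add(-56560, -63690), Rational(1, 2)))) = Add(376, Mul(-1, Pow(-120250, Rational(1, 2)))) = Add(376, Mul(-1, Mul(5, I, Pow(4810, Rational(1, 2))))) = Add(376, Mul(-5, I, Pow(4810, Rational(1, 2))))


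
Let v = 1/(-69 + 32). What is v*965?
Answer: -965/37 ≈ -26.081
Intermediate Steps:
v = -1/37 (v = 1/(-37) = -1/37 ≈ -0.027027)
v*965 = -1/37*965 = -965/37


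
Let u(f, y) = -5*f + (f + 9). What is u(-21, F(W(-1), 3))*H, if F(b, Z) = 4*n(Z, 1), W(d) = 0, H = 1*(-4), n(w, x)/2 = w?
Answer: -372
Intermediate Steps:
n(w, x) = 2*w
H = -4
F(b, Z) = 8*Z (F(b, Z) = 4*(2*Z) = 8*Z)
u(f, y) = 9 - 4*f (u(f, y) = -5*f + (9 + f) = 9 - 4*f)
u(-21, F(W(-1), 3))*H = (9 - 4*(-21))*(-4) = (9 + 84)*(-4) = 93*(-4) = -372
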